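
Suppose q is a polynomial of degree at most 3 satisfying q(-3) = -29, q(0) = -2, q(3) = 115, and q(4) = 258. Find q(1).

Using the Lagrange interpolation formula with nodes -3, 0, 3, 4:
  L_0(t) = t(t - 3)(t - 4) / -126
  L_1(t) = (t + 3)(t - 3)(t - 4) / 36
  L_2(t) = (t + 3)t(t - 4) / -18
  L_3(t) = (t + 3)t(t - 3) / 28
Then q(t) = -29·L_0(t) - 2·L_1(t) + 115·L_2(t) + 258·L_3(t).
Expanding and collecting terms gives q(t) = 3t^3 + 5t^2 - 3t - 2.
Evaluating at t = 1: q(1) = 3.

3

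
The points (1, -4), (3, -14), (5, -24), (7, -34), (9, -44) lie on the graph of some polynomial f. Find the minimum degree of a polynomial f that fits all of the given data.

Forward differences of the values at u = 1, 3, 5, 7, 9:
  f  : -4  -14  -24  -34  -44
  Δ  : -10  -10  -10  -10
  Δ^2: 0  0  0
  Δ^3: 0  0
  Δ^4: 0
The first differences are constant (-10) and nonzero, while all higher differences vanish, so the minimal degree is 1.

1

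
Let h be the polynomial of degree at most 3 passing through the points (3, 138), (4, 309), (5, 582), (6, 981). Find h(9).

Forward differences of the values at u = 3, 4, 5, 6:
  h  : 138  309  582  981
  Δ  : 171  273  399
  Δ^2: 102  126
  Δ^3: 24
The third differences are constant, confirming degree 3.
Interpolating (Newton forward form) and evaluating at u = 9 gives h(9) = 3174.

3174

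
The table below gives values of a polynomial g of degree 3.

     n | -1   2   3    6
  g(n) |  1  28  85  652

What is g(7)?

1033

Write g(n) = an^3 + bn^2 + cn + d. Substituting each data point gives a linear system:
  -a + b - c + d = 1
  8a + 4b + 2c + d = 28
  27a + 9b + 3c + d = 85
  216a + 36b + 6c + d = 652
Solving the system yields a = 3, b = 0, c = 0, d = 4.
So g(n) = 3n^3 + 4.
Then g(7) = 1033.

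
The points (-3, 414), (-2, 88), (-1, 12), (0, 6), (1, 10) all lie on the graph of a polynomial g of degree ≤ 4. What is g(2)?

84

Forward differences of the values at s = -3, -2, -1, 0, 1:
  g  : 414  88  12  6  10
  Δ  : -326  -76  -6  4
  Δ^2: 250  70  10
  Δ^3: -180  -60
  Δ^4: 120
The fourth differences are constant, confirming degree 4.
Interpolating (Newton forward form) and evaluating at s = 2 gives g(2) = 84.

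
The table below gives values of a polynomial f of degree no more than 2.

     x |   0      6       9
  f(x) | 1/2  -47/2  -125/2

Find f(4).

Write f(x) = ax^2 + bx + c. Substituting each data point gives a linear system:
  c = 1/2
  36a + 6b + c = -47/2
  81a + 9b + c = -125/2
Solving the system yields a = -1, b = 2, c = 1/2.
So f(x) = -x² + 2x + 1/2.
Then f(4) = -15/2.

-15/2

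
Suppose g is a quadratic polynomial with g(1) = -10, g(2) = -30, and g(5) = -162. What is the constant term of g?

Write g(t) = at^2 + bt + c. Substituting each data point gives a linear system:
  a + b + c = -10
  4a + 2b + c = -30
  25a + 5b + c = -162
Solving the system yields a = -6, b = -2, c = -2.
So g(t) = -6t^2 - 2t - 2.
The constant term is -2.

-2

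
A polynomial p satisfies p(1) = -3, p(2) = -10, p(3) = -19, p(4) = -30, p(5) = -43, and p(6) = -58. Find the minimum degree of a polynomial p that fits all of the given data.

Forward differences of the values at t = 1, 2, 3, 4, 5, 6:
  p  : -3  -10  -19  -30  -43  -58
  Δ  : -7  -9  -11  -13  -15
  Δ^2: -2  -2  -2  -2
  Δ^3: 0  0  0
  Δ^4: 0  0
  Δ^5: 0
The second differences are constant (-2) and nonzero, while all higher differences vanish, so the minimal degree is 2.

2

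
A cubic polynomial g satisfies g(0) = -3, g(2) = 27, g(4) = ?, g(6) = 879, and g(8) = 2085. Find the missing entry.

257

On equispaced nodes a degree-3 polynomial has vanishing fourth forward difference, so
  g(0) - 4·g(2) + 6·g(4) - 4·g(6) + g(8) = 0.
Substituting the known values and solving for g(4):
  6·g(4) = 1542
  g(4) = 257.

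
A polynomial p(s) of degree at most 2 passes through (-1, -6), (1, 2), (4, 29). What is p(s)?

Using the Lagrange interpolation formula with nodes -1, 1, 4:
  L_0(s) = (s - 1)(s - 4) / 10
  L_1(s) = (s + 1)(s - 4) / -6
  L_2(s) = (s + 1)(s - 1) / 15
Then p(s) = -6·L_0(s) + 2·L_1(s) + 29·L_2(s).
Expanding and collecting terms gives p(s) = s^2 + 4s - 3.
Check: p(-1) = -6. ✓

p(s) = s^2 + 4s - 3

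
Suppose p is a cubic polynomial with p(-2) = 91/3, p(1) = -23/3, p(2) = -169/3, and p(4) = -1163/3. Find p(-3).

107

Using the Lagrange interpolation formula with nodes -2, 1, 2, 4:
  L_0(s) = (s - 1)(s - 2)(s - 4) / -72
  L_1(s) = (s + 2)(s - 2)(s - 4) / 9
  L_2(s) = (s + 2)(s - 1)(s - 4) / -8
  L_3(s) = (s + 2)(s - 1)(s - 2) / 36
Then p(s) = 91/3·L_0(s) - 23/3·L_1(s) - 169/3·L_2(s) - 1163/3·L_3(s).
Expanding and collecting terms gives p(s) = -5s³ - 4s² - (5/3)s + 3.
Evaluating at s = -3: p(-3) = 107.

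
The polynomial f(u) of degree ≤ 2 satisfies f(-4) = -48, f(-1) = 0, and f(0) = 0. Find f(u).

Write f(u) = au^2 + bu + c. Substituting each data point gives a linear system:
  16a - 4b + c = -48
  a - b + c = 0
  c = 0
Solving the system yields a = -4, b = -4, c = 0.
So f(u) = -4u^2 - 4u.
Check: f(-1) = 0. ✓

f(u) = -4u^2 - 4u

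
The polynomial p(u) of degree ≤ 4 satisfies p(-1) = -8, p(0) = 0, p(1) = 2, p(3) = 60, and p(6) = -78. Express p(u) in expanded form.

p(u) = -u^4 + 6u^3 - 2u^2 - u

Write p(u) = au^4 + bu^3 + cu^2 + du + e. Substituting each data point gives a linear system:
  a - b + c - d + e = -8
  e = 0
  a + b + c + d + e = 2
  81a + 27b + 9c + 3d + e = 60
  1296a + 216b + 36c + 6d + e = -78
Solving the system yields a = -1, b = 6, c = -2, d = -1, e = 0.
So p(u) = -u^4 + 6u^3 - 2u^2 - u.
Check: p(1) = 2. ✓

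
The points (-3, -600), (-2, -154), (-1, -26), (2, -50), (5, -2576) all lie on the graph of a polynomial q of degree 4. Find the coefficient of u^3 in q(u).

Write q(u) = au^4 + bu^3 + cu^2 + du + e. Substituting each data point gives a linear system:
  81a - 27b + 9c - 3d + e = -600
  16a - 8b + 4c - 2d + e = -154
  a - b + c - d + e = -26
  16a + 8b + 4c + 2d + e = -50
  625a + 125b + 25c + 5d + e = -2576
Solving the system yields a = -5, b = 5, c = -4, d = 6, e = -6.
So q(u) = -5u^4 + 5u^3 - 4u^2 + 6u - 6.
The coefficient of u^3 is 5.

5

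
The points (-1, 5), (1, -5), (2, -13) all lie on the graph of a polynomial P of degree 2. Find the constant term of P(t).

1

Write P(t) = at^2 + bt + c. Substituting each data point gives a linear system:
  a - b + c = 5
  a + b + c = -5
  4a + 2b + c = -13
Solving the system yields a = -1, b = -5, c = 1.
So P(t) = -t² - 5t + 1.
The constant term is 1.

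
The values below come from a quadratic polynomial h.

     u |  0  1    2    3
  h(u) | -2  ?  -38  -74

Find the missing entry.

The 3 known points determine the degree-2 polynomial uniquely.
Write h(u) = au^2 + bu + c. Substituting each data point gives a linear system:
  c = -2
  4a + 2b + c = -38
  9a + 3b + c = -74
Solving the system yields a = -6, b = -6, c = -2.
So h(u) = -6u^2 - 6u - 2.
Then h(1) = -14.

-14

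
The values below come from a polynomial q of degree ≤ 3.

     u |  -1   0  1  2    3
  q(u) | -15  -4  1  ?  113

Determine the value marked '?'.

30

On equispaced nodes a degree-3 polynomial has vanishing fourth forward difference, so
  q(-1) - 4·q(0) + 6·q(1) - 4·q(2) + q(3) = 0.
Substituting the known values and solving for q(2):
  -4·q(2) = -120
  q(2) = 30.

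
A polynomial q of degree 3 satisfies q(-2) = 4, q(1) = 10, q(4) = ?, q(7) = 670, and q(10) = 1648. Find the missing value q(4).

178

The 4 known points determine the degree-3 polynomial uniquely.
Write q(x) = ax^3 + bx^2 + cx + d. Substituting each data point gives a linear system:
  -8a + 4b - 2c + d = 4
  a + b + c + d = 10
  343a + 49b + 7c + d = 670
  1000a + 100b + 10c + d = 1648
Solving the system yields a = 1, b = 6, c = 5, d = -2.
So q(x) = x³ + 6x² + 5x - 2.
Then q(4) = 178.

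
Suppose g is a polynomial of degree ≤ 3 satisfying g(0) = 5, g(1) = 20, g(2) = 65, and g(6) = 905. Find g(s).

g(s) = 3s^3 + 6s^2 + 6s + 5

Using the Lagrange interpolation formula with nodes 0, 1, 2, 6:
  L_0(s) = (s - 1)(s - 2)(s - 6) / -12
  L_1(s) = s(s - 2)(s - 6) / 5
  L_2(s) = s(s - 1)(s - 6) / -8
  L_3(s) = s(s - 1)(s - 2) / 120
Then g(s) = 5·L_0(s) + 20·L_1(s) + 65·L_2(s) + 905·L_3(s).
Expanding and collecting terms gives g(s) = 3s^3 + 6s^2 + 6s + 5.
Check: g(1) = 20. ✓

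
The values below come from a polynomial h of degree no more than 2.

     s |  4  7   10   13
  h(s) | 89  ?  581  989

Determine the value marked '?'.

On equispaced nodes a degree-2 polynomial has vanishing third forward difference, so
  - h(4) + 3·h(7) - 3·h(10) + h(13) = 0.
Substituting the known values and solving for h(7):
  3·h(7) = 843
  h(7) = 281.

281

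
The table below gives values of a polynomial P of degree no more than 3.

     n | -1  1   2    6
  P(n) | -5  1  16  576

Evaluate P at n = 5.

325

Using the Lagrange interpolation formula with nodes -1, 1, 2, 6:
  L_0(n) = (n - 1)(n - 2)(n - 6) / -42
  L_1(n) = (n + 1)(n - 2)(n - 6) / 10
  L_2(n) = (n + 1)(n - 1)(n - 6) / -12
  L_3(n) = (n + 1)(n - 1)(n - 2) / 140
Then P(n) = -5·L_0(n) + 1·L_1(n) + 16·L_2(n) + 576·L_3(n).
Expanding and collecting terms gives P(n) = 3n³ - 2n².
Evaluating at n = 5: P(5) = 325.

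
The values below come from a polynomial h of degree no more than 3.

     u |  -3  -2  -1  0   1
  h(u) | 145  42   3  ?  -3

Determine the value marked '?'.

-2

The 4 known points determine the degree-3 polynomial uniquely.
Write h(u) = au^3 + bu^2 + cu + d. Substituting each data point gives a linear system:
  -27a + 9b - 3c + d = 145
  -8a + 4b - 2c + d = 42
  -a + b - c + d = 3
  a + b + c + d = -3
Solving the system yields a = -5, b = 2, c = 2, d = -2.
So h(u) = -5u^3 + 2u^2 + 2u - 2.
Then h(0) = -2.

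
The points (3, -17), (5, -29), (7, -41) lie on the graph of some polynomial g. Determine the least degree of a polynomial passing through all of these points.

Forward differences of the values at s = 3, 5, 7:
  g  : -17  -29  -41
  Δ  : -12  -12
  Δ^2: 0
The first differences are constant (-12) and nonzero, while all higher differences vanish, so the minimal degree is 1.

1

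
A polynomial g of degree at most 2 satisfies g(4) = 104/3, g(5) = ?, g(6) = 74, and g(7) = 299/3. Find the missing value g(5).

The 3 known points determine the degree-2 polynomial uniquely.
Write g(x) = ax^2 + bx + c. Substituting each data point gives a linear system:
  16a + 4b + c = 104/3
  36a + 6b + c = 74
  49a + 7b + c = 299/3
Solving the system yields a = 2, b = -1/3, c = 4.
So g(x) = 2x^2 - (1/3)x + 4.
Then g(5) = 157/3.

157/3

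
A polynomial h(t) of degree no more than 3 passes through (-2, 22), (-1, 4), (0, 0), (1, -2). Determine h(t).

Write h(t) = at^3 + bt^2 + ct + d. Substituting each data point gives a linear system:
  -8a + 4b - 2c + d = 22
  -a + b - c + d = 4
  d = 0
  a + b + c + d = -2
Solving the system yields a = -2, b = 1, c = -1, d = 0.
So h(t) = -2t^3 + t^2 - t.
Check: h(-1) = 4. ✓

h(t) = -2t^3 + t^2 - t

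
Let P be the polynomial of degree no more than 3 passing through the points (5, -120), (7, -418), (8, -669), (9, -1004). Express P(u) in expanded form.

Write P(u) = au^3 + bu^2 + cu + d. Substituting each data point gives a linear system:
  125a + 25b + 5c + d = -120
  343a + 49b + 7c + d = -418
  512a + 64b + 8c + d = -669
  729a + 81b + 9c + d = -1004
Solving the system yields a = -2, b = 6, c = -3, d = -5.
So P(u) = -2u³ + 6u² - 3u - 5.
Check: P(5) = -120. ✓

P(u) = -2u^3 + 6u^2 - 3u - 5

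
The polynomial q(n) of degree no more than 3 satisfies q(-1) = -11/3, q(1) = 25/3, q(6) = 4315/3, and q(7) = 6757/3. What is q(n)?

Using the Lagrange interpolation formula with nodes -1, 1, 6, 7:
  L_0(n) = (n - 1)(n - 6)(n - 7) / -112
  L_1(n) = (n + 1)(n - 6)(n - 7) / 60
  L_2(n) = (n + 1)(n - 1)(n - 7) / -35
  L_3(n) = (n + 1)(n - 1)(n - 6) / 48
Then q(n) = -11/3·L_0(n) + 25/3·L_1(n) + 4315/3·L_2(n) + 6757/3·L_3(n).
Expanding and collecting terms gives q(n) = 6n^3 + 4n^2 - 5/3.
Check: q(1) = 25/3. ✓

q(n) = 6n^3 + 4n^2 - 5/3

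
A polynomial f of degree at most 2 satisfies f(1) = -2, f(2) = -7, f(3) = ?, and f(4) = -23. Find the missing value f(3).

-14

The 3 known points determine the degree-2 polynomial uniquely.
Write f(n) = an^2 + bn + c. Substituting each data point gives a linear system:
  a + b + c = -2
  4a + 2b + c = -7
  16a + 4b + c = -23
Solving the system yields a = -1, b = -2, c = 1.
So f(n) = -n^2 - 2n + 1.
Then f(3) = -14.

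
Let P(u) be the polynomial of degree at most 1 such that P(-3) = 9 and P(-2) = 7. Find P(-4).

11

Using the Lagrange interpolation formula with nodes -3, -2:
  L_0(u) = (u + 2) / -1
  L_1(u) = (u + 3) / 1
Then P(u) = 9·L_0(u) + 7·L_1(u).
Expanding and collecting terms gives P(u) = -2u + 3.
Evaluating at u = -4: P(-4) = 11.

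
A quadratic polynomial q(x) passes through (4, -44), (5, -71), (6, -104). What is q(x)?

q(x) = -3x^2 + 4

Write q(x) = ax^2 + bx + c. Substituting each data point gives a linear system:
  16a + 4b + c = -44
  25a + 5b + c = -71
  36a + 6b + c = -104
Solving the system yields a = -3, b = 0, c = 4.
So q(x) = -3x^2 + 4.
Check: q(4) = -44. ✓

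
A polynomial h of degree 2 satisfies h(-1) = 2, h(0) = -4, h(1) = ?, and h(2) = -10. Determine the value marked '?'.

-8

On equispaced nodes a degree-2 polynomial has vanishing third forward difference, so
  - h(-1) + 3·h(0) - 3·h(1) + h(2) = 0.
Substituting the known values and solving for h(1):
  -3·h(1) = 24
  h(1) = -8.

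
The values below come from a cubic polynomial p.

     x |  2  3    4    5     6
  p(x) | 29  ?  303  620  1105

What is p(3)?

118

The 4 known points determine the degree-3 polynomial uniquely.
Write p(x) = ax^3 + bx^2 + cx + d. Substituting each data point gives a linear system:
  8a + 4b + 2c + d = 29
  64a + 16b + 4c + d = 303
  125a + 25b + 5c + d = 620
  216a + 36b + 6c + d = 1105
Solving the system yields a = 6, b = -6, c = 5, d = -5.
So p(x) = 6x³ - 6x² + 5x - 5.
Then p(3) = 118.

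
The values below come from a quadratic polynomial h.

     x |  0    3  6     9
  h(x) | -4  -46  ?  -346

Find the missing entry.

On equispaced nodes a degree-2 polynomial has vanishing third forward difference, so
  - h(0) + 3·h(3) - 3·h(6) + h(9) = 0.
Substituting the known values and solving for h(6):
  -3·h(6) = 480
  h(6) = -160.

-160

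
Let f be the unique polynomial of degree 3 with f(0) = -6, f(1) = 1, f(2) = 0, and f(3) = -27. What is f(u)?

Using the Lagrange interpolation formula with nodes 0, 1, 2, 3:
  L_0(u) = (u - 1)(u - 2)(u - 3) / -6
  L_1(u) = u(u - 2)(u - 3) / 2
  L_2(u) = u(u - 1)(u - 3) / -2
  L_3(u) = u(u - 1)(u - 2) / 6
Then f(u) = -6·L_0(u) + 1·L_1(u) + 0·L_2(u) - 27·L_3(u).
Expanding and collecting terms gives f(u) = -3u³ + 5u² + 5u - 6.
Check: f(3) = -27. ✓

f(u) = -3u^3 + 5u^2 + 5u - 6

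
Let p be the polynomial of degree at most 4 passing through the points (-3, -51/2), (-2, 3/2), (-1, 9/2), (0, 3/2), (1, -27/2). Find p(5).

Write p(u) = au^4 + bu^3 + cu^2 + du + e. Substituting each data point gives a linear system:
  81a - 27b + 9c - 3d + e = -51/2
  16a - 8b + 4c - 2d + e = 3/2
  a - b + c - d + e = 9/2
  e = 3/2
  a + b + c + d + e = -27/2
Solving the system yields a = -1, b = -3, c = -5, d = -6, e = 3/2.
So p(u) = -u⁴ - 3u³ - 5u² - 6u + 3/2.
Then p(5) = -2307/2.

-2307/2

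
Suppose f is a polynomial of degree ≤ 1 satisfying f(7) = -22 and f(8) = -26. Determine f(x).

Using the Lagrange interpolation formula with nodes 7, 8:
  L_0(x) = (x - 8) / -1
  L_1(x) = (x - 7) / 1
Then f(x) = -22·L_0(x) - 26·L_1(x).
Expanding and collecting terms gives f(x) = -4x + 6.
Check: f(7) = -22. ✓

f(x) = -4x + 6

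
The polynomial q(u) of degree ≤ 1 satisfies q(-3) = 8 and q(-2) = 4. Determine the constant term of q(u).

Write q(u) = au + b. Substituting each data point gives a linear system:
  -3a + b = 8
  -2a + b = 4
Solving the system yields a = -4, b = -4.
So q(u) = -4u - 4.
The constant term is -4.

-4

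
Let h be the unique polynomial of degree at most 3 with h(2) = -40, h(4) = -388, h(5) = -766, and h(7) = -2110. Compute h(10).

-6136

Using the Lagrange interpolation formula with nodes 2, 4, 5, 7:
  L_0(x) = (x - 4)(x - 5)(x - 7) / -30
  L_1(x) = (x - 2)(x - 5)(x - 7) / 6
  L_2(x) = (x - 2)(x - 4)(x - 7) / -6
  L_3(x) = (x - 2)(x - 4)(x - 5) / 30
Then h(x) = -40·L_0(x) - 388·L_1(x) - 766·L_2(x) - 2110·L_3(x).
Expanding and collecting terms gives h(x) = -6x³ - 2x² + 6x + 4.
Evaluating at x = 10: h(10) = -6136.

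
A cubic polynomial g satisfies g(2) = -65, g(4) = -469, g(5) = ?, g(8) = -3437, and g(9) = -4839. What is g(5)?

-887

The 4 known points determine the degree-3 polynomial uniquely.
Write g(u) = au^3 + bu^2 + cu + d. Substituting each data point gives a linear system:
  8a + 4b + 2c + d = -65
  64a + 16b + 4c + d = -469
  512a + 64b + 8c + d = -3437
  729a + 81b + 9c + d = -4839
Solving the system yields a = -6, b = -6, c = 2, d = 3.
So g(u) = -6u^3 - 6u^2 + 2u + 3.
Then g(5) = -887.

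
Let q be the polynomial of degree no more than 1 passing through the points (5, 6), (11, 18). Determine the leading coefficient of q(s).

2

Write q(s) = as + b. Substituting each data point gives a linear system:
  5a + b = 6
  11a + b = 18
Solving the system yields a = 2, b = -4.
So q(s) = 2s - 4.
The leading coefficient is 2.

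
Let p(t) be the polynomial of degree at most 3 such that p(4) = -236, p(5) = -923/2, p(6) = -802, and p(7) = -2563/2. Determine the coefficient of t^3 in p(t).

-4

Write p(t) = at^3 + bt^2 + ct + d. Substituting each data point gives a linear system:
  64a + 16b + 4c + d = -236
  125a + 25b + 5c + d = -923/2
  216a + 36b + 6c + d = -802
  343a + 49b + 7c + d = -2563/2
Solving the system yields a = -4, b = 5/2, c = -4, d = -4.
So p(t) = -4t^3 + (5/2)t^2 - 4t - 4.
The leading coefficient is -4.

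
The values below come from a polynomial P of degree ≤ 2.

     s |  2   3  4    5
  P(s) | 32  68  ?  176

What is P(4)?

116

On equispaced nodes a degree-2 polynomial has vanishing third forward difference, so
  - P(2) + 3·P(3) - 3·P(4) + P(5) = 0.
Substituting the known values and solving for P(4):
  -3·P(4) = -348
  P(4) = 116.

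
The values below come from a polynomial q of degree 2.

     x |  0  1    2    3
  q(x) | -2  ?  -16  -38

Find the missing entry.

On equispaced nodes a degree-2 polynomial has vanishing third forward difference, so
  - q(0) + 3·q(1) - 3·q(2) + q(3) = 0.
Substituting the known values and solving for q(1):
  3·q(1) = -12
  q(1) = -4.

-4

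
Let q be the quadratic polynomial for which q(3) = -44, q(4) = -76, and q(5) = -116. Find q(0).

4

Using the Lagrange interpolation formula with nodes 3, 4, 5:
  L_0(t) = (t - 4)(t - 5) / 2
  L_1(t) = (t - 3)(t - 5) / -1
  L_2(t) = (t - 3)(t - 4) / 2
Then q(t) = -44·L_0(t) - 76·L_1(t) - 116·L_2(t).
Expanding and collecting terms gives q(t) = -4t^2 - 4t + 4.
Evaluating at t = 0: q(0) = 4.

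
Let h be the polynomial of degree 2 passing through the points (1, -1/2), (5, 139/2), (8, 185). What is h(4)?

43

Using the Lagrange interpolation formula with nodes 1, 5, 8:
  L_0(n) = (n - 5)(n - 8) / 28
  L_1(n) = (n - 1)(n - 8) / -12
  L_2(n) = (n - 1)(n - 5) / 21
Then h(n) = -1/2·L_0(n) + 139/2·L_1(n) + 185·L_2(n).
Expanding and collecting terms gives h(n) = 3n^2 - (1/2)n - 3.
Evaluating at n = 4: h(4) = 43.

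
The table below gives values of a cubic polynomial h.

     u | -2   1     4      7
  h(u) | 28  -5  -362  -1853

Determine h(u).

h(u) = -5u^3 - 3u^2 + u + 2

Using the Lagrange interpolation formula with nodes -2, 1, 4, 7:
  L_0(u) = (u - 1)(u - 4)(u - 7) / -162
  L_1(u) = (u + 2)(u - 4)(u - 7) / 54
  L_2(u) = (u + 2)(u - 1)(u - 7) / -54
  L_3(u) = (u + 2)(u - 1)(u - 4) / 162
Then h(u) = 28·L_0(u) - 5·L_1(u) - 362·L_2(u) - 1853·L_3(u).
Expanding and collecting terms gives h(u) = -5u^3 - 3u^2 + u + 2.
Check: h(7) = -1853. ✓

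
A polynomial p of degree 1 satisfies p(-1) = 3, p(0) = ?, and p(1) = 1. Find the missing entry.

2

The 2 known points determine the degree-1 polynomial uniquely.
Write p(x) = ax + b. Substituting each data point gives a linear system:
  -a + b = 3
  a + b = 1
Solving the system yields a = -1, b = 2.
So p(x) = -x + 2.
Then p(0) = 2.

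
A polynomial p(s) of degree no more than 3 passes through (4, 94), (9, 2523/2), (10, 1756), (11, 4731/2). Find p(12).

Write p(s) = as^3 + bs^2 + cs + d. Substituting each data point gives a linear system:
  64a + 16b + 4c + d = 94
  729a + 81b + 9c + d = 2523/2
  1000a + 100b + 10c + d = 1756
  1331a + 121b + 11c + d = 4731/2
Solving the system yields a = 2, b = -5/2, c = 0, d = 6.
So p(s) = 2s³ - (5/2)s² + 6.
Then p(12) = 3102.

3102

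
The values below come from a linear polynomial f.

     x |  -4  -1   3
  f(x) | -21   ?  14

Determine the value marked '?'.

The 2 known points determine the degree-1 polynomial uniquely.
Write f(x) = ax + b. Substituting each data point gives a linear system:
  -4a + b = -21
  3a + b = 14
Solving the system yields a = 5, b = -1.
So f(x) = 5x - 1.
Then f(-1) = -6.

-6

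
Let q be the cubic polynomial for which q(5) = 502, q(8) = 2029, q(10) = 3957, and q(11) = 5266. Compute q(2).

37

Using the Lagrange interpolation formula with nodes 5, 8, 10, 11:
  L_0(n) = (n - 8)(n - 10)(n - 11) / -90
  L_1(n) = (n - 5)(n - 10)(n - 11) / 18
  L_2(n) = (n - 5)(n - 8)(n - 11) / -10
  L_3(n) = (n - 5)(n - 8)(n - 10) / 18
Then q(n) = 502·L_0(n) + 2029·L_1(n) + 3957·L_2(n) + 5266·L_3(n).
Expanding and collecting terms gives q(n) = 4n^3 - n^2 + 6n - 3.
Evaluating at n = 2: q(2) = 37.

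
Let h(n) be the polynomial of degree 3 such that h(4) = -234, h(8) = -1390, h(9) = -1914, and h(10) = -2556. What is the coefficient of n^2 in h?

-5

Write h(n) = an^3 + bn^2 + cn + d. Substituting each data point gives a linear system:
  64a + 16b + 4c + d = -234
  512a + 64b + 8c + d = -1390
  729a + 81b + 9c + d = -1914
  1000a + 100b + 10c + d = -2556
Solving the system yields a = -2, b = -5, c = -5, d = -6.
So h(n) = -2n^3 - 5n^2 - 5n - 6.
The coefficient of n^2 is -5.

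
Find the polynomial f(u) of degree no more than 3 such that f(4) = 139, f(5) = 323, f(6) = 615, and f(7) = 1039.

f(u) = 4u^3 - 6u^2 - 6u + 3

Write f(u) = au^3 + bu^2 + cu + d. Substituting each data point gives a linear system:
  64a + 16b + 4c + d = 139
  125a + 25b + 5c + d = 323
  216a + 36b + 6c + d = 615
  343a + 49b + 7c + d = 1039
Solving the system yields a = 4, b = -6, c = -6, d = 3.
So f(u) = 4u^3 - 6u^2 - 6u + 3.
Check: f(7) = 1039. ✓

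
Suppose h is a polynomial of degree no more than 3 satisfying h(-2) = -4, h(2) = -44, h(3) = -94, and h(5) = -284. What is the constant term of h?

-4

Write h(s) = as^3 + bs^2 + cs + d. Substituting each data point gives a linear system:
  -8a + 4b - 2c + d = -4
  8a + 4b + 2c + d = -44
  27a + 9b + 3c + d = -94
  125a + 25b + 5c + d = -284
Solving the system yields a = -1, b = -5, c = -6, d = -4.
So h(s) = -s³ - 5s² - 6s - 4.
The constant term is -4.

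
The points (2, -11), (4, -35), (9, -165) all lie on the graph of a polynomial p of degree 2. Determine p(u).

p(u) = -2u^2 - 3

Using the Lagrange interpolation formula with nodes 2, 4, 9:
  L_0(u) = (u - 4)(u - 9) / 14
  L_1(u) = (u - 2)(u - 9) / -10
  L_2(u) = (u - 2)(u - 4) / 35
Then p(u) = -11·L_0(u) - 35·L_1(u) - 165·L_2(u).
Expanding and collecting terms gives p(u) = -2u^2 - 3.
Check: p(9) = -165. ✓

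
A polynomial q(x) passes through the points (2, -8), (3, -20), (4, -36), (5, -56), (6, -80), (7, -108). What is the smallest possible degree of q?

Forward differences of the values at x = 2, 3, 4, 5, 6, 7:
  q  : -8  -20  -36  -56  -80  -108
  Δ  : -12  -16  -20  -24  -28
  Δ^2: -4  -4  -4  -4
  Δ^3: 0  0  0
  Δ^4: 0  0
  Δ^5: 0
The second differences are constant (-4) and nonzero, while all higher differences vanish, so the minimal degree is 2.

2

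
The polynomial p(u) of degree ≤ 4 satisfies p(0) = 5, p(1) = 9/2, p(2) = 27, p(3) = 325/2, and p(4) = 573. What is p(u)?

Write p(u) = au^4 + bu^3 + cu^2 + du + e. Substituting each data point gives a linear system:
  e = 5
  a + b + c + d + e = 9/2
  16a + 8b + 4c + 2d + e = 27
  81a + 27b + 9c + 3d + e = 325/2
  256a + 64b + 16c + 4d + e = 573
Solving the system yields a = 3, b = -3, c = -1/2, d = 0, e = 5.
So p(u) = 3u^4 - 3u^3 - (1/2)u^2 + 5.
Check: p(1) = 9/2. ✓

p(u) = 3u^4 - 3u^3 - (1/2)u^2 + 5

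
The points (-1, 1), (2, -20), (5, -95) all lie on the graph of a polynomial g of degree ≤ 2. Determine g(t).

g(t) = -3t^2 - 4t

Using the Lagrange interpolation formula with nodes -1, 2, 5:
  L_0(t) = (t - 2)(t - 5) / 18
  L_1(t) = (t + 1)(t - 5) / -9
  L_2(t) = (t + 1)(t - 2) / 18
Then g(t) = 1·L_0(t) - 20·L_1(t) - 95·L_2(t).
Expanding and collecting terms gives g(t) = -3t² - 4t.
Check: g(5) = -95. ✓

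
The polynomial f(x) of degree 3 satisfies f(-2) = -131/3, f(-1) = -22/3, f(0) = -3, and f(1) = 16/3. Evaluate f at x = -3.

Write f(x) = ax^3 + bx^2 + cx + d. Substituting each data point gives a linear system:
  -8a + 4b - 2c + d = -131/3
  -a + b - c + d = -22/3
  d = -3
  a + b + c + d = 16/3
Solving the system yields a = 6, b = 2, c = 1/3, d = -3.
So f(x) = 6x³ + 2x² + (1/3)x - 3.
Then f(-3) = -148.

-148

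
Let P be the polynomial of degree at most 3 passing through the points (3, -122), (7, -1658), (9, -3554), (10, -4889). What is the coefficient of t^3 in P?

Write P(t) = at^3 + bt^2 + ct + d. Substituting each data point gives a linear system:
  27a + 9b + 3c + d = -122
  343a + 49b + 7c + d = -1658
  729a + 81b + 9c + d = -3554
  1000a + 100b + 10c + d = -4889
Solving the system yields a = -5, b = 1, c = 1, d = 1.
So P(t) = -5t^3 + t^2 + t + 1.
The leading coefficient is -5.

-5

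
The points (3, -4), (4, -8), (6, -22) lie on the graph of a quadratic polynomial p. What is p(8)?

-44

Using the Lagrange interpolation formula with nodes 3, 4, 6:
  L_0(n) = (n - 4)(n - 6) / 3
  L_1(n) = (n - 3)(n - 6) / -2
  L_2(n) = (n - 3)(n - 4) / 6
Then p(n) = -4·L_0(n) - 8·L_1(n) - 22·L_2(n).
Expanding and collecting terms gives p(n) = -n^2 + 3n - 4.
Evaluating at n = 8: p(8) = -44.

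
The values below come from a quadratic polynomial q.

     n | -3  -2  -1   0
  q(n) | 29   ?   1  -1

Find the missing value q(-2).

The 3 known points determine the degree-2 polynomial uniquely.
Write q(n) = an^2 + bn + c. Substituting each data point gives a linear system:
  9a - 3b + c = 29
  a - b + c = 1
  c = -1
Solving the system yields a = 4, b = 2, c = -1.
So q(n) = 4n^2 + 2n - 1.
Then q(-2) = 11.

11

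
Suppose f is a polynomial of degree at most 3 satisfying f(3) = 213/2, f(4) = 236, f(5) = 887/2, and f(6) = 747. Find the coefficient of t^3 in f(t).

3

Write f(t) = at^3 + bt^2 + ct + d. Substituting each data point gives a linear system:
  27a + 9b + 3c + d = 213/2
  64a + 16b + 4c + d = 236
  125a + 25b + 5c + d = 887/2
  216a + 36b + 6c + d = 747
Solving the system yields a = 3, b = 3, c = -5/2, d = 6.
So f(t) = 3t^3 + 3t^2 - (5/2)t + 6.
The leading coefficient is 3.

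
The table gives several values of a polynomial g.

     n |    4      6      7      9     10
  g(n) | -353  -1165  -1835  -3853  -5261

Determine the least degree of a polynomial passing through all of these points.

Divided differences on the nodes 4, 6, 7, 9, 10:
  order 0: -353  -1165  -1835  -3853  -5261
  order 1: -406  -670  -1009  -1408
  order 2: -88  -113  -133
  order 3: -5  -5
  order 4: 0
The order-3 divided differences are all -5 (nonzero) and every higher order vanishes, so the data lies on a polynomial of degree exactly 3.

3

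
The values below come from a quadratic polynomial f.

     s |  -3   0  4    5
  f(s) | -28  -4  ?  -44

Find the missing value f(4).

-28

The 3 known points determine the degree-2 polynomial uniquely.
Write f(s) = as^2 + bs + c. Substituting each data point gives a linear system:
  9a - 3b + c = -28
  c = -4
  25a + 5b + c = -44
Solving the system yields a = -2, b = 2, c = -4.
So f(s) = -2s^2 + 2s - 4.
Then f(4) = -28.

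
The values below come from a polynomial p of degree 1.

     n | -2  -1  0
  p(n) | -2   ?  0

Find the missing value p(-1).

On equispaced nodes a degree-1 polynomial has vanishing second forward difference, so
  p(-2) - 2·p(-1) + p(0) = 0.
Substituting the known values and solving for p(-1):
  -2·p(-1) = 2
  p(-1) = -1.

-1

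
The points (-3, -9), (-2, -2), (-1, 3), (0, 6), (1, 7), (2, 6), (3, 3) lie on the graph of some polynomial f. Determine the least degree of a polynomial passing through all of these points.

2

Forward differences of the values at t = -3, -2, -1, 0, 1, 2, 3:
  f  : -9  -2  3  6  7  6  3
  Δ  : 7  5  3  1  -1  -3
  Δ^2: -2  -2  -2  -2  -2
  Δ^3: 0  0  0  0
  Δ^4: 0  0  0
  Δ^5: 0  0
  Δ^6: 0
The second differences are constant (-2) and nonzero, while all higher differences vanish, so the minimal degree is 2.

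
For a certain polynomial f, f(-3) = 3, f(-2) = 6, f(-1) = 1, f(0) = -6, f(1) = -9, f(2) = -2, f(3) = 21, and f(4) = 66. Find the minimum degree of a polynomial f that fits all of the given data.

3

Forward differences of the values at n = -3, -2, -1, 0, 1, 2, 3, 4:
  f  : 3  6  1  -6  -9  -2  21  66
  Δ  : 3  -5  -7  -3  7  23  45
  Δ^2: -8  -2  4  10  16  22
  Δ^3: 6  6  6  6  6
  Δ^4: 0  0  0  0
  Δ^5: 0  0  0
  Δ^6: 0  0
  Δ^7: 0
The third differences are constant (6) and nonzero, while all higher differences vanish, so the minimal degree is 3.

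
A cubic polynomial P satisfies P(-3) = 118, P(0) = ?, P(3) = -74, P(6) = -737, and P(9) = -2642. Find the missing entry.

On equispaced nodes a degree-3 polynomial has vanishing fourth forward difference, so
  P(-3) - 4·P(0) + 6·P(3) - 4·P(6) + P(9) = 0.
Substituting the known values and solving for P(0):
  -4·P(0) = 20
  P(0) = -5.

-5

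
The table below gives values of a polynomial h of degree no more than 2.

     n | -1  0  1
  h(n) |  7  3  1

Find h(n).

Using the Lagrange interpolation formula with nodes -1, 0, 1:
  L_0(n) = n(n - 1) / 2
  L_1(n) = (n + 1)(n - 1) / -1
  L_2(n) = (n + 1)n / 2
Then h(n) = 7·L_0(n) + 3·L_1(n) + 1·L_2(n).
Expanding and collecting terms gives h(n) = n^2 - 3n + 3.
Check: h(-1) = 7. ✓

h(n) = n^2 - 3n + 3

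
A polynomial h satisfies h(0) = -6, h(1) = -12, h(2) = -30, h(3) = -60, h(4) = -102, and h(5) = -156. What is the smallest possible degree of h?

2

Forward differences of the values at n = 0, 1, 2, 3, 4, 5:
  h  : -6  -12  -30  -60  -102  -156
  Δ  : -6  -18  -30  -42  -54
  Δ^2: -12  -12  -12  -12
  Δ^3: 0  0  0
  Δ^4: 0  0
  Δ^5: 0
The second differences are constant (-12) and nonzero, while all higher differences vanish, so the minimal degree is 2.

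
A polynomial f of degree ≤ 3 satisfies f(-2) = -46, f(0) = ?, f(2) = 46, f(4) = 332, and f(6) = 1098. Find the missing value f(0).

On equispaced nodes a degree-3 polynomial has vanishing fourth forward difference, so
  f(-2) - 4·f(0) + 6·f(2) - 4·f(4) + f(6) = 0.
Substituting the known values and solving for f(0):
  -4·f(0) = 0
  f(0) = 0.

0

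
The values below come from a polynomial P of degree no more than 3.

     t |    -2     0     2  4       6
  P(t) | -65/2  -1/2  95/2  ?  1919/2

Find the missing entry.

607/2

On equispaced nodes a degree-3 polynomial has vanishing fourth forward difference, so
  P(-2) - 4·P(0) + 6·P(2) - 4·P(4) + P(6) = 0.
Substituting the known values and solving for P(4):
  -4·P(4) = -1214
  P(4) = 607/2.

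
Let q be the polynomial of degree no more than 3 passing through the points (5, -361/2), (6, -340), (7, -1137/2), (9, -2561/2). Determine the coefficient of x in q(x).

6

Write q(x) = ax^3 + bx^2 + cx + d. Substituting each data point gives a linear system:
  125a + 25b + 5c + d = -361/2
  216a + 36b + 6c + d = -340
  343a + 49b + 7c + d = -1137/2
  729a + 81b + 9c + d = -2561/2
Solving the system yields a = -2, b = 3/2, c = 6, d = 2.
So q(x) = -2x³ + (3/2)x² + 6x + 2.
The coefficient of x is 6.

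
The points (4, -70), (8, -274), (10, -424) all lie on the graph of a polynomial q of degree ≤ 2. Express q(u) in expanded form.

Write q(u) = au^2 + bu + c. Substituting each data point gives a linear system:
  16a + 4b + c = -70
  64a + 8b + c = -274
  100a + 10b + c = -424
Solving the system yields a = -4, b = -3, c = 6.
So q(u) = -4u² - 3u + 6.
Check: q(8) = -274. ✓

q(u) = -4u^2 - 3u + 6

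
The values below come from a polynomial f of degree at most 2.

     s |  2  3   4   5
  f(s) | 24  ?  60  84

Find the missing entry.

40

On equispaced nodes a degree-2 polynomial has vanishing third forward difference, so
  - f(2) + 3·f(3) - 3·f(4) + f(5) = 0.
Substituting the known values and solving for f(3):
  3·f(3) = 120
  f(3) = 40.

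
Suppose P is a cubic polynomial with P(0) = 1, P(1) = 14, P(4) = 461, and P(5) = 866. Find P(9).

Write P(u) = au^3 + bu^2 + cu + d. Substituting each data point gives a linear system:
  d = 1
  a + b + c + d = 14
  64a + 16b + 4c + d = 461
  125a + 25b + 5c + d = 866
Solving the system yields a = 6, b = 4, c = 3, d = 1.
So P(u) = 6u^3 + 4u^2 + 3u + 1.
Then P(9) = 4726.

4726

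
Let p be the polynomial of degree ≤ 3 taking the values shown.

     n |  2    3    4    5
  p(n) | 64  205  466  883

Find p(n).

p(n) = 6n^3 + 6n^2 - 3n - 2

Write p(n) = an^3 + bn^2 + cn + d. Substituting each data point gives a linear system:
  8a + 4b + 2c + d = 64
  27a + 9b + 3c + d = 205
  64a + 16b + 4c + d = 466
  125a + 25b + 5c + d = 883
Solving the system yields a = 6, b = 6, c = -3, d = -2.
So p(n) = 6n³ + 6n² - 3n - 2.
Check: p(3) = 205. ✓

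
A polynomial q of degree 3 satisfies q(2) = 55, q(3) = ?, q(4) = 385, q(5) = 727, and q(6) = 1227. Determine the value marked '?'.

On equispaced nodes a degree-3 polynomial has vanishing fourth forward difference, so
  q(2) - 4·q(3) + 6·q(4) - 4·q(5) + q(6) = 0.
Substituting the known values and solving for q(3):
  -4·q(3) = -684
  q(3) = 171.

171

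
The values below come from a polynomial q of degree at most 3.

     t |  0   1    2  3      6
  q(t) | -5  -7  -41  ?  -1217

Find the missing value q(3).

-143

The 4 known points determine the degree-3 polynomial uniquely.
Write q(t) = at^3 + bt^2 + ct + d. Substituting each data point gives a linear system:
  d = -5
  a + b + c + d = -7
  8a + 4b + 2c + d = -41
  216a + 36b + 6c + d = -1217
Solving the system yields a = -6, b = 2, c = 2, d = -5.
So q(t) = -6t^3 + 2t^2 + 2t - 5.
Then q(3) = -143.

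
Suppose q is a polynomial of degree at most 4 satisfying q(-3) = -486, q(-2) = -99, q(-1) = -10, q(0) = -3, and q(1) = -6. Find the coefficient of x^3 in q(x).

Write q(x) = ax^4 + bx^3 + cx^2 + dx + e. Substituting each data point gives a linear system:
  81a - 27b + 9c - 3d + e = -486
  16a - 8b + 4c - 2d + e = -99
  a - b + c - d + e = -10
  e = -3
  a + b + c + d + e = -6
Solving the system yields a = -6, b = 0, c = 1, d = 2, e = -3.
So q(x) = -6x⁴ + x² + 2x - 3.
The coefficient of x^3 is 0.

0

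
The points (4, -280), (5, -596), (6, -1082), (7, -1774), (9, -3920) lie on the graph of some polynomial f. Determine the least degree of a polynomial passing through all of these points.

3

Divided differences on the nodes 4, 5, 6, 7, 9:
  order 0: -280  -596  -1082  -1774  -3920
  order 1: -316  -486  -692  -1073
  order 2: -85  -103  -127
  order 3: -6  -6
  order 4: 0
The order-3 divided differences are all -6 (nonzero) and every higher order vanishes, so the data lies on a polynomial of degree exactly 3.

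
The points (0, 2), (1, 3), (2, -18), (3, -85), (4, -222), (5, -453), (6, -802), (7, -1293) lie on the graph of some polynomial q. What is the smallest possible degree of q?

Forward differences of the values at n = 0, 1, 2, 3, 4, 5, 6, 7:
  q  : 2  3  -18  -85  -222  -453  -802  -1293
  Δ  : 1  -21  -67  -137  -231  -349  -491
  Δ^2: -22  -46  -70  -94  -118  -142
  Δ^3: -24  -24  -24  -24  -24
  Δ^4: 0  0  0  0
  Δ^5: 0  0  0
  Δ^6: 0  0
  Δ^7: 0
The third differences are constant (-24) and nonzero, while all higher differences vanish, so the minimal degree is 3.

3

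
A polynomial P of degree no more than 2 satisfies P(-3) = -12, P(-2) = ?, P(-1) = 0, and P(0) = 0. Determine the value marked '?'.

On equispaced nodes a degree-2 polynomial has vanishing third forward difference, so
  - P(-3) + 3·P(-2) - 3·P(-1) + P(0) = 0.
Substituting the known values and solving for P(-2):
  3·P(-2) = -12
  P(-2) = -4.

-4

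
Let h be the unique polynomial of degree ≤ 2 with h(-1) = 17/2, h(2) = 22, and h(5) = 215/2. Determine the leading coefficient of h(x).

Write h(x) = ax^2 + bx + c. Substituting each data point gives a linear system:
  a - b + c = 17/2
  4a + 2b + c = 22
  25a + 5b + c = 215/2
Solving the system yields a = 4, b = 1/2, c = 5.
So h(x) = 4x^2 + (1/2)x + 5.
The leading coefficient is 4.

4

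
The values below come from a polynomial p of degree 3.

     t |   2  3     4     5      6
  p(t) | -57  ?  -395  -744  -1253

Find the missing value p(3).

The 4 known points determine the degree-3 polynomial uniquely.
Write p(t) = at^3 + bt^2 + ct + d. Substituting each data point gives a linear system:
  8a + 4b + 2c + d = -57
  64a + 16b + 4c + d = -395
  125a + 25b + 5c + d = -744
  216a + 36b + 6c + d = -1253
Solving the system yields a = -5, b = -5, c = 1, d = 1.
So p(t) = -5t^3 - 5t^2 + t + 1.
Then p(3) = -176.

-176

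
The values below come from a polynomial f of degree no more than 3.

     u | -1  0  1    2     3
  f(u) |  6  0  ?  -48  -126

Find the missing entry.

The 4 known points determine the degree-3 polynomial uniquely.
Write f(u) = au^3 + bu^2 + cu + d. Substituting each data point gives a linear system:
  -a + b - c + d = 6
  d = 0
  8a + 4b + 2c + d = -48
  27a + 9b + 3c + d = -126
Solving the system yields a = -3, b = -3, c = -6, d = 0.
So f(u) = -3u³ - 3u² - 6u.
Then f(1) = -12.

-12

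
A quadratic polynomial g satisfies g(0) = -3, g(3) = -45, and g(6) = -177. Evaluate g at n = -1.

Forward differences of the values at n = 0, 3, 6:
  g  : -3  -45  -177
  Δ  : -42  -132
  Δ^2: -90
The second differences are constant, confirming degree 2.
Interpolating (Newton forward form) and evaluating at n = -1 gives g(-1) = -9.

-9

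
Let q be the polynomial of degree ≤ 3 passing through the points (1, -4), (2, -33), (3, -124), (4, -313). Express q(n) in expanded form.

q(n) = -6n^3 + 5n^2 - 2n - 1

Write q(n) = an^3 + bn^2 + cn + d. Substituting each data point gives a linear system:
  a + b + c + d = -4
  8a + 4b + 2c + d = -33
  27a + 9b + 3c + d = -124
  64a + 16b + 4c + d = -313
Solving the system yields a = -6, b = 5, c = -2, d = -1.
So q(n) = -6n³ + 5n² - 2n - 1.
Check: q(2) = -33. ✓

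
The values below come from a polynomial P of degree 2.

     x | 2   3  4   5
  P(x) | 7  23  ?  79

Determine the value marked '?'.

47

On equispaced nodes a degree-2 polynomial has vanishing third forward difference, so
  - P(2) + 3·P(3) - 3·P(4) + P(5) = 0.
Substituting the known values and solving for P(4):
  -3·P(4) = -141
  P(4) = 47.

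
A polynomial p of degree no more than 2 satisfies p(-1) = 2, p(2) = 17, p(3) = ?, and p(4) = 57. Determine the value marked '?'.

The 3 known points determine the degree-2 polynomial uniquely.
Write p(n) = an^2 + bn + c. Substituting each data point gives a linear system:
  a - b + c = 2
  4a + 2b + c = 17
  16a + 4b + c = 57
Solving the system yields a = 3, b = 2, c = 1.
So p(n) = 3n^2 + 2n + 1.
Then p(3) = 34.

34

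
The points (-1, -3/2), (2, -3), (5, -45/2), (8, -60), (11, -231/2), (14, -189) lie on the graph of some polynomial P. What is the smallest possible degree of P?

Forward differences of the values at s = -1, 2, 5, 8, 11, 14:
  P  : -3/2  -3  -45/2  -60  -231/2  -189
  Δ  : -3/2  -39/2  -75/2  -111/2  -147/2
  Δ^2: -18  -18  -18  -18
  Δ^3: 0  0  0
  Δ^4: 0  0
  Δ^5: 0
The second differences are constant (-18) and nonzero, while all higher differences vanish, so the minimal degree is 2.

2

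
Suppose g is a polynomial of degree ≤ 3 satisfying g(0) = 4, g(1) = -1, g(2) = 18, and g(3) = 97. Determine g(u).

g(u) = 6u^3 - 6u^2 - 5u + 4

Using the Lagrange interpolation formula with nodes 0, 1, 2, 3:
  L_0(u) = (u - 1)(u - 2)(u - 3) / -6
  L_1(u) = u(u - 2)(u - 3) / 2
  L_2(u) = u(u - 1)(u - 3) / -2
  L_3(u) = u(u - 1)(u - 2) / 6
Then g(u) = 4·L_0(u) - 1·L_1(u) + 18·L_2(u) + 97·L_3(u).
Expanding and collecting terms gives g(u) = 6u^3 - 6u^2 - 5u + 4.
Check: g(1) = -1. ✓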